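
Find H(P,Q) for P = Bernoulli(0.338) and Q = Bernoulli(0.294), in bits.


H(P,Q) = -p*log2(q) - (1-p)*log2(1-q). -0.338*log2(0.294) = 0.596946; -0.662*log2(0.706) = 0.332496. H(P,Q) = 0.596946 + 0.332496 = 0.9294

0.9294 bits


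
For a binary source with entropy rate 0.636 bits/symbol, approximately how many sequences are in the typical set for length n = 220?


log2|A_typical| = nH = 220 * 0.636 = 139.92, so |A_typical| ~ 2^139.92 = 1.319e+42

1.319e+42


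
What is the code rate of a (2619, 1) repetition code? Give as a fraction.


Rate = k/n = 1/2619

1/2619


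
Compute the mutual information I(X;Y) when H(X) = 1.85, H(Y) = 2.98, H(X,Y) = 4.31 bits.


I(X;Y) = H(X) + H(Y) - H(X,Y) = 1.85 + 2.98 - 4.31 = 0.52

0.52 bits


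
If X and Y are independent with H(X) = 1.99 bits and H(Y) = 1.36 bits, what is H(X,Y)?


For independent variables, H(X,Y) = H(X) + H(Y) = 1.99 + 1.36 = 3.35

3.35 bits


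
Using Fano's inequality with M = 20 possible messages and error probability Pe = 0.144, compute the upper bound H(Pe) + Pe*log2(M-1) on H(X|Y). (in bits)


H(Pe) = -Pe*log2(Pe) - (1-Pe)*log2(1-Pe) = -0.144*log2(0.144) - 0.856*log2(0.856) = 0.402604 + 0.192016 = 0.5946. Pe*log2(M-1) = 0.144*log2(19) = 0.611702. Bound = H(Pe) + Pe*log2(M-1) = 0.402604 + 0.192016 + 0.611702 = 1.2063

1.2063 bits


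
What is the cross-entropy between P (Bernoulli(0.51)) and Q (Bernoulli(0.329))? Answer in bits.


H(P,Q) = -p*log2(q) - (1-p)*log2(1-q). -0.51*log2(0.329) = 0.817959; -0.49*log2(0.671) = 0.282052. H(P,Q) = 0.817959 + 0.282052 = 1.1

1.1 bits


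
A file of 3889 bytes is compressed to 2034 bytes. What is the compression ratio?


Ratio = original / compressed = 3889 / 2034 = 1.912

1.912


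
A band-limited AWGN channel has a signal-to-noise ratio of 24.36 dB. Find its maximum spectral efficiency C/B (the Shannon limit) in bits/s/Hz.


SNR_linear = 10^(24.36/10) = 272.8978; C/B = log2(1 + SNR_linear) = log2(1 + 272.8978) = 8.0975

8.0975 bits/s/Hz


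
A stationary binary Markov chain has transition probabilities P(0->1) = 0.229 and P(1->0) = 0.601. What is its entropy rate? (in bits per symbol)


Stationary distribution: pi_0 = p10/(p01+p10) = 0.7241, pi_1 = 0.2759. Entropy rate H' = pi_0*H(p01) + pi_1*H(p10) = 0.7241*0.7763 + 0.2759*0.9704 = 0.8298

0.8298 bits/symbol


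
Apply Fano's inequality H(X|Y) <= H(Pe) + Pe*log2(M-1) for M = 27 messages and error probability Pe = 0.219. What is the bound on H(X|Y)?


H(Pe) = -Pe*log2(Pe) - (1-Pe)*log2(1-Pe) = -0.219*log2(0.219) - 0.781*log2(0.781) = 0.479828 + 0.278509 = 0.7583. Pe*log2(M-1) = 0.219*log2(26) = 1.029396. Bound = H(Pe) + Pe*log2(M-1) = 0.479828 + 0.278509 + 1.029396 = 1.7877

1.7877 bits


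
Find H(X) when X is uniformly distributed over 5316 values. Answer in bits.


H = log2(n) = log2(5316) = 12.3761

12.3761 bits


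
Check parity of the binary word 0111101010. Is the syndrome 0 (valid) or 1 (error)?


Syndrome = XOR of all bits = 0 XOR 1 XOR 1 XOR 1 XOR 1 XOR 0 XOR 1 XOR 0 XOR 1 XOR 0 = 0

0


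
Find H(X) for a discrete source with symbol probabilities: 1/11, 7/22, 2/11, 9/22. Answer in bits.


H = -sum(p_i * log2(p_i)). Terms: -(1/11)*log2(1/11) = 0.314494; -(7/22)*log2(7/22) = 0.525661; -(2/11)*log2(2/11) = 0.447169; -(9/22)*log2(9/22) = 0.527525. H = 0.314494 + 0.525661 + 0.447169 + 0.527525 = 1.8148

1.8148 bits


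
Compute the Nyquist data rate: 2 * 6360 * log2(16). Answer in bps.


Rate = 2 * B * log2(M) = 2 * 6360 * 4.0 = 50880.0

50880.0 bps


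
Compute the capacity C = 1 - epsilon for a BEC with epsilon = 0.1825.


C = 1 - epsilon = 1 - 0.1825 = 0.8175

0.8175 bits


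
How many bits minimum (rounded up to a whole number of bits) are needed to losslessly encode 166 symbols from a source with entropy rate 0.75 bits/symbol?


Minimum bits >= n * H = 166 * 0.75 = 124.5, rounded up to a whole number of bits = 125

125 bits


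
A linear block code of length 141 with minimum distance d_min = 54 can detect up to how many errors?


Detection capability = d_min - 1 = 54 - 1 = 53

53 errors


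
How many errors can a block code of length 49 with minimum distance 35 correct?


Correction capability = floor((d-1)/2) = floor((35-1)/2) = 17

17 errors


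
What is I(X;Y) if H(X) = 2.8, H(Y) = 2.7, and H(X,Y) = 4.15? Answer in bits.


I(X;Y) = H(X) + H(Y) - H(X,Y) = 2.8 + 2.7 - 4.15 = 1.35

1.35 bits


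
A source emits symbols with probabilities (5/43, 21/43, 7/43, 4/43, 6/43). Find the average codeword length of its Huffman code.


Huffman construction (repeatedly merge the two least-probable nodes; each merge adds 1 bit to every symbol beneath it): 4/43 + 5/43 = 9/43; 6/43 + 7/43 = 13/43; 9/43 + 13/43 = 22/43; 21/43 + 22/43 = 1. Resulting codeword lengths (in the order the probabilities were given): (3, 1, 3, 3, 3). L_avg = sum(p_i * l_i) = 5/43*3 + 21/43*1 + 7/43*3 + 4/43*3 + 6/43*3 = 87/43 = 2.0233

2.0233 bits


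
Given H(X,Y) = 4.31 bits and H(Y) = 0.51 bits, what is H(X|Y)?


H(X|Y) = H(X,Y) - H(Y) = 4.31 - 0.51 = 3.8

3.8 bits


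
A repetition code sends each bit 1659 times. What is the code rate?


Rate = k/n = 1/1659

1/1659


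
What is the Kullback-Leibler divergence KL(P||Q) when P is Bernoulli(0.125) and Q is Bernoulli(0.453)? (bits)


KL = p*log2(p/q) + (1-p)*log2((1-p)/(1-q)) = 0.125*log2(0.125/0.453) + 0.875*log2(0.875/0.547) = 0.3608

0.3608 bits


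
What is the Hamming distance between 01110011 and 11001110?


Count differing positions: ^ . ^ ^ ^ ^ . ^ = 6 differences

6


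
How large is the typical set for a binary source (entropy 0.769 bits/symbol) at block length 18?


log2|A_typical| = nH = 18 * 0.769 = 13.842, so |A_typical| ~ 2^13.842 = 1.468e+04

1.468e+04


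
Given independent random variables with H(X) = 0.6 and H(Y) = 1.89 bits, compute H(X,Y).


For independent variables, H(X,Y) = H(X) + H(Y) = 0.6 + 1.89 = 2.49

2.49 bits


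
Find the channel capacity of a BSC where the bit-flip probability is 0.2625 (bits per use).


H(p) = -p*log2(p) - (1-p)*log2(1-p) = -0.2625*log2(0.2625) - 0.7375*log2(0.7375) = 0.506523 + 0.323973 = 0.8305. C = 1 - H(p) = 1 - 0.8305 = 0.1695

0.1695 bits


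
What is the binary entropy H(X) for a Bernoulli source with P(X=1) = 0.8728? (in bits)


H = -p*log2(p) - (1-p)*log2(1-p). -0.8728*log2(0.8728) = 0.171311; -0.1272*log2(0.1272) = 0.378398. H = 0.171311 + 0.378398 = 0.5497

0.5497 bits


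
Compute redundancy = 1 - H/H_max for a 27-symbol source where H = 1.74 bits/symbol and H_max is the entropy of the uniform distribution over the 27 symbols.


H_max = log2(K) = log2(27) = 4.7549 bits/symbol. Redundancy = 1 - H/H_max = 1 - 1.74/4.7549 = 1 - 0.3659 = 0.6341

0.6341


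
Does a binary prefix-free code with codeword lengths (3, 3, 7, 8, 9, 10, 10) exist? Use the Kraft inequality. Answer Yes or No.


Kraft sum = sum(2^(-l_i)) = 0.2656, need <= 1. Result: satisfied (a binary prefix-free code with these lengths exists)

Yes


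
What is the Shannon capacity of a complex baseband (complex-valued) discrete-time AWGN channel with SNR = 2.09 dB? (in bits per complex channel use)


SNR_linear = 10^(2.09/10) = 1.6181; C = log2(1 + SNR_linear) = log2(1 + 1.6181) = 1.3885

1.3885 bits/channel use


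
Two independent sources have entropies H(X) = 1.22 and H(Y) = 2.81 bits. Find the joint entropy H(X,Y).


For independent variables, H(X,Y) = H(X) + H(Y) = 1.22 + 2.81 = 4.03

4.03 bits


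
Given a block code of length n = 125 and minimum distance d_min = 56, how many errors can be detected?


Detection capability = d_min - 1 = 56 - 1 = 55

55 errors


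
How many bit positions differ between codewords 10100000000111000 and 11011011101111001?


Count differing positions: . ^ ^ ^ ^ . ^ ^ ^ . ^ . . . . . ^ = 9 differences

9


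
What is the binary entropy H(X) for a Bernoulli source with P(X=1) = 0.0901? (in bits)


H = -p*log2(p) - (1-p)*log2(1-p). -0.0901*log2(0.0901) = 0.312857; -0.9099*log2(0.9099) = 0.123947. H = 0.312857 + 0.123947 = 0.4368

0.4368 bits


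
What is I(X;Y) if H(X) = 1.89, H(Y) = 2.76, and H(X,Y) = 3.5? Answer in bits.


I(X;Y) = H(X) + H(Y) - H(X,Y) = 1.89 + 2.76 - 3.5 = 1.15

1.15 bits


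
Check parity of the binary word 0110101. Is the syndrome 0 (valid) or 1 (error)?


Syndrome = XOR of all bits = 0 XOR 1 XOR 1 XOR 0 XOR 1 XOR 0 XOR 1 = 0

0


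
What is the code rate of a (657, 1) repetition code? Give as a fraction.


Rate = k/n = 1/657

1/657


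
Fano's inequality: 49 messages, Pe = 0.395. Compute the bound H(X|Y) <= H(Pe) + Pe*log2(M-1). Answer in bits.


H(Pe) = -Pe*log2(Pe) - (1-Pe)*log2(1-Pe) = -0.395*log2(0.395) - 0.605*log2(0.605) = 0.529330 + 0.438621 = 0.968. Pe*log2(M-1) = 0.395*log2(48) = 2.206060. Bound = H(Pe) + Pe*log2(M-1) = 0.529330 + 0.438621 + 2.206060 = 3.174

3.174 bits


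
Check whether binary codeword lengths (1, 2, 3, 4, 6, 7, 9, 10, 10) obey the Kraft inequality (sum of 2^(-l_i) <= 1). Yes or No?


Kraft sum = sum(2^(-l_i)) = 0.9648, need <= 1. Result: satisfied (a binary prefix-free code with these lengths exists)

Yes


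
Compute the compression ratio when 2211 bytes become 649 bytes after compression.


Ratio = original / compressed = 2211 / 649 = 3.4068

3.4068


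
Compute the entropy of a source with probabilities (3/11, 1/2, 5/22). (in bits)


H = -sum(p_i * log2(p_i)). Terms: -(3/11)*log2(3/11) = 0.511219; -(1/2)*log2(1/2) = 0.500000; -(5/22)*log2(5/22) = 0.485796. H = 0.511219 + 0.500000 + 0.485796 = 1.497

1.497 bits


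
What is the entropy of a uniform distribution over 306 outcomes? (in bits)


H = log2(n) = log2(306) = 8.2574

8.2574 bits


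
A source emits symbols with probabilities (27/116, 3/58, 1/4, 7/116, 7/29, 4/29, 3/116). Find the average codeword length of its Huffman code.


Huffman construction (repeatedly merge the two least-probable nodes; each merge adds 1 bit to every symbol beneath it): 3/116 + 3/58 = 9/116; 7/116 + 9/116 = 4/29; 4/29 + 4/29 = 8/29; 27/116 + 7/29 = 55/116; 1/4 + 8/29 = 61/116; 55/116 + 61/116 = 1. Resulting codeword lengths (in the order the probabilities were given): (2, 5, 2, 4, 2, 3, 5). L_avg = sum(p_i * l_i) = 27/116*2 + 3/58*5 + 1/4*2 + 7/116*4 + 7/29*2 + 4/29*3 + 3/116*5 = 289/116 = 2.4914

2.4914 bits


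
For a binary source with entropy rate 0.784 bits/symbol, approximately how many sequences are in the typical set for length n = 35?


log2|A_typical| = nH = 35 * 0.784 = 27.44, so |A_typical| ~ 2^27.44 = 1.821e+08

1.821e+08


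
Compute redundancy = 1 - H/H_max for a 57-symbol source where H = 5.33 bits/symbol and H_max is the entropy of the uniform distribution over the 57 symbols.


H_max = log2(K) = log2(57) = 5.8329 bits/symbol. Redundancy = 1 - H/H_max = 1 - 5.33/5.8329 = 1 - 0.9138 = 0.0862

0.0862


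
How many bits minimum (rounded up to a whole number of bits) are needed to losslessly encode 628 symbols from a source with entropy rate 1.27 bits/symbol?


Minimum bits >= n * H = 628 * 1.27 = 797.56, rounded up to a whole number of bits = 798

798 bits


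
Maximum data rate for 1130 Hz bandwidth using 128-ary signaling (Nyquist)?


Rate = 2 * B * log2(M) = 2 * 1130 * 7.0 = 15820.0

15820.0 bps


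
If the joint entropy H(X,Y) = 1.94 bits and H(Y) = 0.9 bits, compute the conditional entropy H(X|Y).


H(X|Y) = H(X,Y) - H(Y) = 1.94 - 0.9 = 1.04

1.04 bits


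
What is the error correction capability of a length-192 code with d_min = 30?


Correction capability = floor((d-1)/2) = floor((30-1)/2) = 14

14 errors


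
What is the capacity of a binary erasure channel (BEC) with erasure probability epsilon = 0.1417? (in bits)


C = 1 - epsilon = 1 - 0.1417 = 0.8583

0.8583 bits


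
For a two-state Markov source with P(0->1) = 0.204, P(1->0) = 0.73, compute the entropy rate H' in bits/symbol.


Stationary distribution: pi_0 = p10/(p01+p10) = 0.7816, pi_1 = 0.2184. Entropy rate H' = pi_0*H(p01) + pi_1*H(p10) = 0.7816*0.7299 + 0.2184*0.8415 = 0.7542

0.7542 bits/symbol


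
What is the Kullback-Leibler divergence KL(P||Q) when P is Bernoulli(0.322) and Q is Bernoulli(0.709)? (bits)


KL = p*log2(p/q) + (1-p)*log2((1-p)/(1-q)) = 0.322*log2(0.322/0.709) + 0.678*log2(0.678/0.291) = 0.4607

0.4607 bits


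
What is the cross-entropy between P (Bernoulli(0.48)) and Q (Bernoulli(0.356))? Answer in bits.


H(P,Q) = -p*log2(q) - (1-p)*log2(1-q). -0.48*log2(0.356) = 0.715224; -0.52*log2(0.644) = 0.330131. H(P,Q) = 0.715224 + 0.330131 = 1.0454

1.0454 bits


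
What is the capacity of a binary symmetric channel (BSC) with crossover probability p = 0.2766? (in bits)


H(p) = -p*log2(p) - (1-p)*log2(1-p) = -0.2766*log2(0.2766) - 0.7234*log2(0.7234) = 0.512852 + 0.337925 = 0.8508. C = 1 - H(p) = 1 - 0.8508 = 0.1492

0.1492 bits


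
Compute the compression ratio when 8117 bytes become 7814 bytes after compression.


Ratio = original / compressed = 8117 / 7814 = 1.0388

1.0388


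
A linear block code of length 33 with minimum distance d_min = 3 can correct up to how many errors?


Correction capability = floor((d-1)/2) = floor((3-1)/2) = 1

1 errors


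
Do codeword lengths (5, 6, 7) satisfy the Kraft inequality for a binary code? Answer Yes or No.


Kraft sum = sum(2^(-l_i)) = 0.0547, need <= 1. Result: satisfied (a binary prefix-free code with these lengths exists)

Yes


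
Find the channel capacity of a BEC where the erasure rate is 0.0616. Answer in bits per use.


C = 1 - epsilon = 1 - 0.0616 = 0.9384

0.9384 bits


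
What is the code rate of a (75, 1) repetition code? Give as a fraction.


Rate = k/n = 1/75

1/75


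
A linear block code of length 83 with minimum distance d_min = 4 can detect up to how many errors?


Detection capability = d_min - 1 = 4 - 1 = 3

3 errors


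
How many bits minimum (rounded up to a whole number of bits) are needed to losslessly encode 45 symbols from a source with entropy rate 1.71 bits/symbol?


Minimum bits >= n * H = 45 * 1.71 = 76.95, rounded up to a whole number of bits = 77

77 bits


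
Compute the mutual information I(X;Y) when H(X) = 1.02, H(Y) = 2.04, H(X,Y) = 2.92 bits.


I(X;Y) = H(X) + H(Y) - H(X,Y) = 1.02 + 2.04 - 2.92 = 0.14

0.14 bits


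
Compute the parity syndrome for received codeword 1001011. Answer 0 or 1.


Syndrome = XOR of all bits = 1 XOR 0 XOR 0 XOR 1 XOR 0 XOR 1 XOR 1 = 0

0


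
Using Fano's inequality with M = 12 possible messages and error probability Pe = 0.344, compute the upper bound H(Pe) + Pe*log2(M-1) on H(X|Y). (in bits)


H(Pe) = -Pe*log2(Pe) - (1-Pe)*log2(1-Pe) = -0.344*log2(0.344) - 0.656*log2(0.656) = 0.529595 + 0.399000 = 0.9286. Pe*log2(M-1) = 0.344*log2(11) = 1.190044. Bound = H(Pe) + Pe*log2(M-1) = 0.529595 + 0.399000 + 1.190044 = 2.1186

2.1186 bits


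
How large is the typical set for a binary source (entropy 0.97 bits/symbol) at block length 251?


log2|A_typical| = nH = 251 * 0.97 = 243.47, so |A_typical| ~ 2^243.47 = 1.958e+73

1.958e+73


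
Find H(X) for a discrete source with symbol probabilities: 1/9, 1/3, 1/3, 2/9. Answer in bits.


H = -sum(p_i * log2(p_i)). Terms: -(1/9)*log2(1/9) = 0.352214; -(1/3)*log2(1/3) = 0.528321; -(1/3)*log2(1/3) = 0.528321; -(2/9)*log2(2/9) = 0.482206. H = 0.352214 + 0.528321 + 0.528321 + 0.482206 = 1.8911

1.8911 bits


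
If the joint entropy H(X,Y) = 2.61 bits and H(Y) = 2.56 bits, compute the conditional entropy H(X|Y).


H(X|Y) = H(X,Y) - H(Y) = 2.61 - 2.56 = 0.05

0.05 bits


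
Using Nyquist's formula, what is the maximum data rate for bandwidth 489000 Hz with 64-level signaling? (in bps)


Rate = 2 * B * log2(M) = 2 * 489000 * 6.0 = 5868000.0

5868000.0 bps


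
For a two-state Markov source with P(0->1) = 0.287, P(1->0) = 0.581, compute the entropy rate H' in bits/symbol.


Stationary distribution: pi_0 = p10/(p01+p10) = 0.6694, pi_1 = 0.3306. Entropy rate H' = pi_0*H(p01) + pi_1*H(p10) = 0.6694*0.8648 + 0.3306*0.981 = 0.9032

0.9032 bits/symbol


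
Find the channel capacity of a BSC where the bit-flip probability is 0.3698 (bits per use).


H(p) = -p*log2(p) - (1-p)*log2(1-p) = -0.3698*log2(0.3698) - 0.6302*log2(0.6302) = 0.530731 + 0.419788 = 0.9505. C = 1 - H(p) = 1 - 0.9505 = 0.0495

0.0495 bits


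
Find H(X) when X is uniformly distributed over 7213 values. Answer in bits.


H = log2(n) = log2(7213) = 12.8164

12.8164 bits


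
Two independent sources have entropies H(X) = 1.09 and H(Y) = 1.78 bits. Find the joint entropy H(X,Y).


For independent variables, H(X,Y) = H(X) + H(Y) = 1.09 + 1.78 = 2.87

2.87 bits


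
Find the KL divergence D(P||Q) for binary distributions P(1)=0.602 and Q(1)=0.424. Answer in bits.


KL = p*log2(p/q) + (1-p)*log2((1-p)/(1-q)) = 0.602*log2(0.602/0.424) + 0.398*log2(0.398/0.576) = 0.0922

0.0922 bits


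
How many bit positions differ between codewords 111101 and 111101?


Count differing positions: . . . . . . = 0 differences

0


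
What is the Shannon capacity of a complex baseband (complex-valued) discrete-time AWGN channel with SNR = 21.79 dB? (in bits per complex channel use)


SNR_linear = 10^(21.79/10) = 151.008; C = log2(1 + SNR_linear) = log2(1 + 151.008) = 7.248

7.248 bits/channel use


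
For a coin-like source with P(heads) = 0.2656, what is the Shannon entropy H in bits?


H = -p*log2(p) - (1-p)*log2(1-p). -0.2656*log2(0.2656) = 0.508006; -0.7344*log2(0.7344) = 0.327074. H = 0.508006 + 0.327074 = 0.8351

0.8351 bits


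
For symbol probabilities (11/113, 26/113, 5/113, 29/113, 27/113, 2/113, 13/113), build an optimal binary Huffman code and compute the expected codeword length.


Huffman construction (repeatedly merge the two least-probable nodes; each merge adds 1 bit to every symbol beneath it): 2/113 + 5/113 = 7/113; 7/113 + 11/113 = 18/113; 13/113 + 18/113 = 31/113; 26/113 + 27/113 = 53/113; 29/113 + 31/113 = 60/113; 53/113 + 60/113 = 1. Resulting codeword lengths (in the order the probabilities were given): (4, 2, 5, 2, 2, 5, 3). L_avg = sum(p_i * l_i) = 11/113*4 + 26/113*2 + 5/113*5 + 29/113*2 + 27/113*2 + 2/113*5 + 13/113*3 = 282/113 = 2.4956

2.4956 bits


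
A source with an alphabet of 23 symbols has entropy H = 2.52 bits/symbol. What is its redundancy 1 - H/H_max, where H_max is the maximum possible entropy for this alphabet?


H_max = log2(K) = log2(23) = 4.5236 bits/symbol. Redundancy = 1 - H/H_max = 1 - 2.52/4.5236 = 1 - 0.5571 = 0.4429

0.4429


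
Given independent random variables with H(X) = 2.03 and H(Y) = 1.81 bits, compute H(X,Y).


For independent variables, H(X,Y) = H(X) + H(Y) = 2.03 + 1.81 = 3.84

3.84 bits


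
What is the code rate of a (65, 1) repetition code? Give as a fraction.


Rate = k/n = 1/65

1/65


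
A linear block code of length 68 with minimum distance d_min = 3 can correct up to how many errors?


Correction capability = floor((d-1)/2) = floor((3-1)/2) = 1

1 errors


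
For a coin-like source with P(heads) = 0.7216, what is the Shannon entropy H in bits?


H = -p*log2(p) - (1-p)*log2(1-p). -0.7216*log2(0.7216) = 0.339678; -0.2784*log2(0.2784) = 0.513584. H = 0.339678 + 0.513584 = 0.8533

0.8533 bits


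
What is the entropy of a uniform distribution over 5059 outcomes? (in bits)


H = log2(n) = log2(5059) = 12.3046

12.3046 bits


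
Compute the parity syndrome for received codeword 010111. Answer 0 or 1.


Syndrome = XOR of all bits = 0 XOR 1 XOR 0 XOR 1 XOR 1 XOR 1 = 0

0


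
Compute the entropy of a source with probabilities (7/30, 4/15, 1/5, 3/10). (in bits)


H = -sum(p_i * log2(p_i)). Terms: -(7/30)*log2(7/30) = 0.489892; -(4/15)*log2(4/15) = 0.508504; -(1/5)*log2(1/5) = 0.464386; -(3/10)*log2(3/10) = 0.521090. H = 0.489892 + 0.508504 + 0.464386 + 0.521090 = 1.9839

1.9839 bits


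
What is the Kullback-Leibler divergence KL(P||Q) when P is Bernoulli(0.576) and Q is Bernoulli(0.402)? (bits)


KL = p*log2(p/q) + (1-p)*log2((1-p)/(1-q)) = 0.576*log2(0.576/0.402) + 0.424*log2(0.424/0.598) = 0.0885

0.0885 bits


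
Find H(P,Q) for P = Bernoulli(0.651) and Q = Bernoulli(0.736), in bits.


H(P,Q) = -p*log2(q) - (1-p)*log2(1-q). -0.651*log2(0.736) = 0.287887; -0.349*log2(0.264) = 0.670565. H(P,Q) = 0.287887 + 0.670565 = 0.9585

0.9585 bits


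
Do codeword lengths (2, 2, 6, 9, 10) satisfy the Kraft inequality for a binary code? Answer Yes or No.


Kraft sum = sum(2^(-l_i)) = 0.5186, need <= 1. Result: satisfied (a binary prefix-free code with these lengths exists)

Yes


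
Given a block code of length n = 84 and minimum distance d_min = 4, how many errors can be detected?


Detection capability = d_min - 1 = 4 - 1 = 3

3 errors


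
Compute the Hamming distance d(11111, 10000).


Count differing positions: . ^ ^ ^ ^ = 4 differences

4


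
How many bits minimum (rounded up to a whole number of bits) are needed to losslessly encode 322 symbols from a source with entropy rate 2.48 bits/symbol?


Minimum bits >= n * H = 322 * 2.48 = 798.56, rounded up to a whole number of bits = 799

799 bits


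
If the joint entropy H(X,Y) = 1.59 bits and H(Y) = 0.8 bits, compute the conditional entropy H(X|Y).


H(X|Y) = H(X,Y) - H(Y) = 1.59 - 0.8 = 0.79

0.79 bits


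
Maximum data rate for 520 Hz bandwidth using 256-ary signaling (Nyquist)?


Rate = 2 * B * log2(M) = 2 * 520 * 8.0 = 8320.0

8320.0 bps


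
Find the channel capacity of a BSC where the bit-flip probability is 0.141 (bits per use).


H(p) = -p*log2(p) - (1-p)*log2(1-p) = -0.141*log2(0.141) - 0.859*log2(0.859) = 0.398499 + 0.188353 = 0.5869. C = 1 - H(p) = 1 - 0.5869 = 0.4131

0.4131 bits


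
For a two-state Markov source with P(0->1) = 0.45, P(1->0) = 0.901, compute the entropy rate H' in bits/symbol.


Stationary distribution: pi_0 = p10/(p01+p10) = 0.6669, pi_1 = 0.3331. Entropy rate H' = pi_0*H(p01) + pi_1*H(p10) = 0.6669*0.9928 + 0.3331*0.4658 = 0.8173

0.8173 bits/symbol


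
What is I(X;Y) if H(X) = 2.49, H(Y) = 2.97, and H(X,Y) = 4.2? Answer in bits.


I(X;Y) = H(X) + H(Y) - H(X,Y) = 2.49 + 2.97 - 4.2 = 1.26

1.26 bits


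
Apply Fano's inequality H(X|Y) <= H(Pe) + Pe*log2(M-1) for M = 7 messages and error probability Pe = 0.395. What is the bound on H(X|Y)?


H(Pe) = -Pe*log2(Pe) - (1-Pe)*log2(1-Pe) = -0.395*log2(0.395) - 0.605*log2(0.605) = 0.529330 + 0.438621 = 0.968. Pe*log2(M-1) = 0.395*log2(6) = 1.021060. Bound = H(Pe) + Pe*log2(M-1) = 0.529330 + 0.438621 + 1.021060 = 1.989

1.989 bits


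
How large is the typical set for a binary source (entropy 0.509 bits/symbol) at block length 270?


log2|A_typical| = nH = 270 * 0.509 = 137.43, so |A_typical| ~ 2^137.43 = 2.347e+41

2.347e+41


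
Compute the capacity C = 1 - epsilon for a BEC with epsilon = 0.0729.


C = 1 - epsilon = 1 - 0.0729 = 0.9271

0.9271 bits


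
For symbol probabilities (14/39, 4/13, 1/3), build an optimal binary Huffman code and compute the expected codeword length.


Huffman construction (repeatedly merge the two least-probable nodes; each merge adds 1 bit to every symbol beneath it): 4/13 + 1/3 = 25/39; 14/39 + 25/39 = 1. Resulting codeword lengths (in the order the probabilities were given): (1, 2, 2). L_avg = sum(p_i * l_i) = 14/39*1 + 4/13*2 + 1/3*2 = 64/39 = 1.641

1.641 bits


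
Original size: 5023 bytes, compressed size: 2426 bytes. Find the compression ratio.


Ratio = original / compressed = 5023 / 2426 = 2.0705

2.0705


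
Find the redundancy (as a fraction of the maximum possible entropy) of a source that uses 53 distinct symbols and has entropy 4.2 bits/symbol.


H_max = log2(K) = log2(53) = 5.7279 bits/symbol. Redundancy = 1 - H/H_max = 1 - 4.2/5.7279 = 1 - 0.7333 = 0.2667

0.2667


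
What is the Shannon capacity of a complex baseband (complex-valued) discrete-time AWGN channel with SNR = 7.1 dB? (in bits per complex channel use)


SNR_linear = 10^(7.1/10) = 5.1286; C = log2(1 + SNR_linear) = log2(1 + 5.1286) = 2.6156

2.6156 bits/channel use


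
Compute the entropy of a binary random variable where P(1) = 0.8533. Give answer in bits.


H = -p*log2(p) - (1-p)*log2(1-p). -0.8533*log2(0.8533) = 0.195299; -0.1467*log2(0.1467) = 0.406221. H = 0.195299 + 0.406221 = 0.6015

0.6015 bits


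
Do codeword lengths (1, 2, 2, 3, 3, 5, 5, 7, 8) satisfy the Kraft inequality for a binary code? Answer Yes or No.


Kraft sum = sum(2^(-l_i)) = 1.3242, need <= 1. Result: violated (a binary prefix-free code with these lengths cannot exist)

No


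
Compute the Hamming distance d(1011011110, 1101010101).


Count differing positions: . ^ ^ . . . ^ . ^ ^ = 5 differences

5


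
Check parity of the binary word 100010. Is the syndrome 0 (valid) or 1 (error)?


Syndrome = XOR of all bits = 1 XOR 0 XOR 0 XOR 0 XOR 1 XOR 0 = 0

0


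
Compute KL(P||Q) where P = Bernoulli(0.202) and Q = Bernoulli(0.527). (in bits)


KL = p*log2(p/q) + (1-p)*log2((1-p)/(1-q)) = 0.202*log2(0.202/0.527) + 0.798*log2(0.798/0.473) = 0.3227

0.3227 bits


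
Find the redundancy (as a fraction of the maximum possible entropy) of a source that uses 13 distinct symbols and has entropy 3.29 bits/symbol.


H_max = log2(K) = log2(13) = 3.7004 bits/symbol. Redundancy = 1 - H/H_max = 1 - 3.29/3.7004 = 1 - 0.8891 = 0.1109

0.1109


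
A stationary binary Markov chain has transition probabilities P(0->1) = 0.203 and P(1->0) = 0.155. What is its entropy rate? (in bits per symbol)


Stationary distribution: pi_0 = p10/(p01+p10) = 0.433, pi_1 = 0.567. Entropy rate H' = pi_0*H(p01) + pi_1*H(p10) = 0.433*0.7279 + 0.567*0.6222 = 0.668

0.668 bits/symbol


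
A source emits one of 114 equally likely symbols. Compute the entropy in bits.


H = log2(n) = log2(114) = 6.8329

6.8329 bits


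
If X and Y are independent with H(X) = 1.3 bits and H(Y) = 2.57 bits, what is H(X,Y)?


For independent variables, H(X,Y) = H(X) + H(Y) = 1.3 + 2.57 = 3.87

3.87 bits


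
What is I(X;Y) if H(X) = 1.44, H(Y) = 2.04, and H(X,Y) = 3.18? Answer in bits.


I(X;Y) = H(X) + H(Y) - H(X,Y) = 1.44 + 2.04 - 3.18 = 0.3

0.3 bits


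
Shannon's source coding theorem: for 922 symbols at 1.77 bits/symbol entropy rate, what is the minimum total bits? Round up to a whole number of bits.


Minimum bits >= n * H = 922 * 1.77 = 1631.94, rounded up to a whole number of bits = 1632

1632 bits


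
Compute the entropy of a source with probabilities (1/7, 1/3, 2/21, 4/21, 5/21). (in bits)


H = -sum(p_i * log2(p_i)). Terms: -(1/7)*log2(1/7) = 0.401051; -(1/3)*log2(1/3) = 0.528321; -(2/21)*log2(2/21) = 0.323078; -(4/21)*log2(4/21) = 0.455680; -(5/21)*log2(5/21) = 0.492950. H = 0.401051 + 0.528321 + 0.323078 + 0.455680 + 0.492950 = 2.2011

2.2011 bits


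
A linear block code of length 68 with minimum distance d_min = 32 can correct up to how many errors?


Correction capability = floor((d-1)/2) = floor((32-1)/2) = 15

15 errors


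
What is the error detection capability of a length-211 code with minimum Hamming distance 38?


Detection capability = d_min - 1 = 38 - 1 = 37

37 errors


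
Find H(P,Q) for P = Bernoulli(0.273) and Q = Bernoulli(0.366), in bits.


H(P,Q) = -p*log2(q) - (1-p)*log2(1-q). -0.273*log2(0.366) = 0.395873; -0.727*log2(0.634) = 0.477963. H(P,Q) = 0.395873 + 0.477963 = 0.8738

0.8738 bits


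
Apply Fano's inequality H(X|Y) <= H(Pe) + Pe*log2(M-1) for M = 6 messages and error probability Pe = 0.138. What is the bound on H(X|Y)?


H(Pe) = -Pe*log2(Pe) - (1-Pe)*log2(1-Pe) = -0.138*log2(0.138) - 0.862*log2(0.862) = 0.394302 + 0.184675 = 0.579. Pe*log2(M-1) = 0.138*log2(5) = 0.320426. Bound = H(Pe) + Pe*log2(M-1) = 0.394302 + 0.184675 + 0.320426 = 0.8994

0.8994 bits


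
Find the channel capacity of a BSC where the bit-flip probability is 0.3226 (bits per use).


H(p) = -p*log2(p) - (1-p)*log2(1-p) = -0.3226*log2(0.3226) - 0.6774*log2(0.6774) = 0.526542 + 0.380645 = 0.9072. C = 1 - H(p) = 1 - 0.9072 = 0.0928

0.0928 bits


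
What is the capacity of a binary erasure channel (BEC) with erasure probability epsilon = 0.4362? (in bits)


C = 1 - epsilon = 1 - 0.4362 = 0.5638

0.5638 bits


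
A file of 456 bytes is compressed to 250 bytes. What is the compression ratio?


Ratio = original / compressed = 456 / 250 = 1.824

1.824


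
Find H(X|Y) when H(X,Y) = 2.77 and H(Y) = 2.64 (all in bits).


H(X|Y) = H(X,Y) - H(Y) = 2.77 - 2.64 = 0.13

0.13 bits


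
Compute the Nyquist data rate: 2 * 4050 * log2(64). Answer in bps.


Rate = 2 * B * log2(M) = 2 * 4050 * 6.0 = 48600.0

48600.0 bps


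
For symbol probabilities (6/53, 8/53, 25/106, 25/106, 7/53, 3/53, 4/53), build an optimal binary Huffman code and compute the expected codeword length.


Huffman construction (repeatedly merge the two least-probable nodes; each merge adds 1 bit to every symbol beneath it): 3/53 + 4/53 = 7/53; 6/53 + 7/53 = 13/53; 7/53 + 8/53 = 15/53; 25/106 + 25/106 = 25/53; 13/53 + 15/53 = 28/53; 25/53 + 28/53 = 1. Resulting codeword lengths (in the order the probabilities were given): (3, 3, 2, 2, 3, 4, 4). L_avg = sum(p_i * l_i) = 6/53*3 + 8/53*3 + 25/106*2 + 25/106*2 + 7/53*3 + 3/53*4 + 4/53*4 = 141/53 = 2.6604

2.6604 bits


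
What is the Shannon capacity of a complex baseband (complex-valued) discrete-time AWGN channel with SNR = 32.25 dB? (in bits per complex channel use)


SNR_linear = 10^(32.25/10) = 1678.804; C = log2(1 + SNR_linear) = log2(1 + 1678.804) = 10.7141

10.7141 bits/channel use


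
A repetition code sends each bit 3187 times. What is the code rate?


Rate = k/n = 1/3187

1/3187


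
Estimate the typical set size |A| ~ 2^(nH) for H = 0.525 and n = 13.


log2|A_typical| = nH = 13 * 0.525 = 6.825, so |A_typical| ~ 2^6.825 = 1.134e+02

1.134e+02


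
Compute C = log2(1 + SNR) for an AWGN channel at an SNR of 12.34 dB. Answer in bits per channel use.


SNR_linear = 10^(12.34/10) = 17.1396; C = log2(1 + SNR_linear) = log2(1 + 17.1396) = 4.1811

4.1811 bits/channel use


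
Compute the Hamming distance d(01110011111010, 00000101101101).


Count differing positions: . ^ ^ ^ . ^ ^ . . ^ . ^ ^ ^ = 9 differences

9


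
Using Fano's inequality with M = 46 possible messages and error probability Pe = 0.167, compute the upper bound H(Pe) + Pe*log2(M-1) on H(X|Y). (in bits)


H(Pe) = -Pe*log2(Pe) - (1-Pe)*log2(1-Pe) = -0.167*log2(0.167) - 0.833*log2(0.833) = 0.431207 + 0.219588 = 0.6508. Pe*log2(M-1) = 0.167*log2(45) = 0.917139. Bound = H(Pe) + Pe*log2(M-1) = 0.431207 + 0.219588 + 0.917139 = 1.5679

1.5679 bits


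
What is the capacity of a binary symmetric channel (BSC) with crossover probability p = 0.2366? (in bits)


H(p) = -p*log2(p) - (1-p)*log2(1-p) = -0.2366*log2(0.2366) - 0.7634*log2(0.7634) = 0.492004 + 0.297336 = 0.7893. C = 1 - H(p) = 1 - 0.7893 = 0.2107

0.2107 bits


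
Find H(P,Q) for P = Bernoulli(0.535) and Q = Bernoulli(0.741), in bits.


H(P,Q) = -p*log2(q) - (1-p)*log2(1-q). -0.535*log2(0.741) = 0.231363; -0.465*log2(0.259) = 0.906274. H(P,Q) = 0.231363 + 0.906274 = 1.1376

1.1376 bits


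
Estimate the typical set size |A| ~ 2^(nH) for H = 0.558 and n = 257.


log2|A_typical| = nH = 257 * 0.558 = 143.406, so |A_typical| ~ 2^143.406 = 1.477e+43

1.477e+43


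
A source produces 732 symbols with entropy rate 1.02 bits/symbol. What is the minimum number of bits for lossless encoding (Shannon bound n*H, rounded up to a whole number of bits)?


Minimum bits >= n * H = 732 * 1.02 = 746.64, rounded up to a whole number of bits = 747

747 bits


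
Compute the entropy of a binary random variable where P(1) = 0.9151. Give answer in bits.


H = -p*log2(p) - (1-p)*log2(1-p). -0.9151*log2(0.9151) = 0.117132; -0.0849*log2(0.0849) = 0.302082. H = 0.117132 + 0.302082 = 0.4192

0.4192 bits


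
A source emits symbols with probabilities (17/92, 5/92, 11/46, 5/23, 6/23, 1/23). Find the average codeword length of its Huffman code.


Huffman construction (repeatedly merge the two least-probable nodes; each merge adds 1 bit to every symbol beneath it): 1/23 + 5/92 = 9/92; 9/92 + 17/92 = 13/46; 5/23 + 11/46 = 21/46; 6/23 + 13/46 = 25/46; 21/46 + 25/46 = 1. Resulting codeword lengths (in the order the probabilities were given): (3, 4, 2, 2, 2, 4). L_avg = sum(p_i * l_i) = 17/92*3 + 5/92*4 + 11/46*2 + 5/23*2 + 6/23*2 + 1/23*4 = 219/92 = 2.3804

2.3804 bits


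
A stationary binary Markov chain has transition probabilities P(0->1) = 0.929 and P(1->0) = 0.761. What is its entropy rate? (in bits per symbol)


Stationary distribution: pi_0 = p10/(p01+p10) = 0.4503, pi_1 = 0.5497. Entropy rate H' = pi_0*H(p01) + pi_1*H(p10) = 0.4503*0.3696 + 0.5497*0.7934 = 0.6026

0.6026 bits/symbol


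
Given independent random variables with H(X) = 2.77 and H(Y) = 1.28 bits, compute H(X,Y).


For independent variables, H(X,Y) = H(X) + H(Y) = 2.77 + 1.28 = 4.05

4.05 bits


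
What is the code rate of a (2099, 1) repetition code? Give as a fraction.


Rate = k/n = 1/2099

1/2099


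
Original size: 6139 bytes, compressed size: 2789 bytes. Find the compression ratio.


Ratio = original / compressed = 6139 / 2789 = 2.2011

2.2011


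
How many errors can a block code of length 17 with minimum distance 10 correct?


Correction capability = floor((d-1)/2) = floor((10-1)/2) = 4

4 errors


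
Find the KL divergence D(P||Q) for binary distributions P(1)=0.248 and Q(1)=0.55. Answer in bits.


KL = p*log2(p/q) + (1-p)*log2((1-p)/(1-q)) = 0.248*log2(0.248/0.55) + 0.752*log2(0.752/0.45) = 0.2721

0.2721 bits


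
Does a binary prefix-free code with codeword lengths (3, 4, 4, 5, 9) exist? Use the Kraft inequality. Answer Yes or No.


Kraft sum = sum(2^(-l_i)) = 0.2832, need <= 1. Result: satisfied (a binary prefix-free code with these lengths exists)

Yes


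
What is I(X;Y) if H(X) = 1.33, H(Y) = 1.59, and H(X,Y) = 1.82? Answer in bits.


I(X;Y) = H(X) + H(Y) - H(X,Y) = 1.33 + 1.59 - 1.82 = 1.1

1.1 bits


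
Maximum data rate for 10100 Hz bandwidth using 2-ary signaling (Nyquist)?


Rate = 2 * B * log2(M) = 2 * 10100 * 1.0 = 20200.0

20200.0 bps


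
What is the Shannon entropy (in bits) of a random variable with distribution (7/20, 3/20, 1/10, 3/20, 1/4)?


H = -sum(p_i * log2(p_i)). Terms: -(7/20)*log2(7/20) = 0.530101; -(3/20)*log2(3/20) = 0.410545; -(1/10)*log2(1/10) = 0.332193; -(3/20)*log2(3/20) = 0.410545; -(1/4)*log2(1/4) = 0.500000. H = 0.530101 + 0.410545 + 0.332193 + 0.410545 + 0.500000 = 2.1834

2.1834 bits


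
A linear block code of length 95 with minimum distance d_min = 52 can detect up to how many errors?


Detection capability = d_min - 1 = 52 - 1 = 51

51 errors


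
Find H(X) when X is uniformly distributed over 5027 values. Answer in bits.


H = log2(n) = log2(5027) = 12.2955

12.2955 bits


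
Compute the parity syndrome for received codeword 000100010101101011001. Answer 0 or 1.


Syndrome = XOR of all bits = 0 XOR 0 XOR 0 XOR 1 XOR 0 XOR 0 XOR 0 XOR 1 XOR 0 XOR 1 XOR 0 XOR 1 XOR 1 XOR 0 XOR 1 XOR 0 XOR 1 XOR 1 XOR 0 XOR 0 XOR 1 = 1

1


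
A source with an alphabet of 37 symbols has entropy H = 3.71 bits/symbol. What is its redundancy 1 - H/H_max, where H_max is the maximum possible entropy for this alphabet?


H_max = log2(K) = log2(37) = 5.2095 bits/symbol. Redundancy = 1 - H/H_max = 1 - 3.71/5.2095 = 1 - 0.7122 = 0.2878

0.2878


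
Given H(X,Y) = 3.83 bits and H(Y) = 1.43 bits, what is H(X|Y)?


H(X|Y) = H(X,Y) - H(Y) = 3.83 - 1.43 = 2.4

2.4 bits


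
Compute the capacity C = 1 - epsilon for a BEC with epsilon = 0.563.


C = 1 - epsilon = 1 - 0.563 = 0.437

0.437 bits


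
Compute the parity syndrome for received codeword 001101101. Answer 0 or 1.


Syndrome = XOR of all bits = 0 XOR 0 XOR 1 XOR 1 XOR 0 XOR 1 XOR 1 XOR 0 XOR 1 = 1

1


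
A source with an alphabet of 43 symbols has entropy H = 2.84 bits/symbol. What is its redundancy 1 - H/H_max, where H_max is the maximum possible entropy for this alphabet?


H_max = log2(K) = log2(43) = 5.4263 bits/symbol. Redundancy = 1 - H/H_max = 1 - 2.84/5.4263 = 1 - 0.5234 = 0.4766

0.4766


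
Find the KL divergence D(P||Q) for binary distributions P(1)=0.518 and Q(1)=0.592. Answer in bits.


KL = p*log2(p/q) + (1-p)*log2((1-p)/(1-q)) = 0.518*log2(0.518/0.592) + 0.482*log2(0.482/0.408) = 0.0161

0.0161 bits


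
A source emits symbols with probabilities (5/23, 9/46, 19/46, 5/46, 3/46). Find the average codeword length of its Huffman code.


Huffman construction (repeatedly merge the two least-probable nodes; each merge adds 1 bit to every symbol beneath it): 3/46 + 5/46 = 4/23; 4/23 + 9/46 = 17/46; 5/23 + 17/46 = 27/46; 19/46 + 27/46 = 1. Resulting codeword lengths (in the order the probabilities were given): (2, 3, 1, 4, 4). L_avg = sum(p_i * l_i) = 5/23*2 + 9/46*3 + 19/46*1 + 5/46*4 + 3/46*4 = 49/23 = 2.1304

2.1304 bits


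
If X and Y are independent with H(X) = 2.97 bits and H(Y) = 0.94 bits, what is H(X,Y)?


For independent variables, H(X,Y) = H(X) + H(Y) = 2.97 + 0.94 = 3.91

3.91 bits


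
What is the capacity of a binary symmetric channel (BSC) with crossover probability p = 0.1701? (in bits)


H(p) = -p*log2(p) - (1-p)*log2(1-p) = -0.1701*log2(0.1701) - 0.8299*log2(0.8299) = 0.434698 + 0.223235 = 0.6579. C = 1 - H(p) = 1 - 0.6579 = 0.3421

0.3421 bits


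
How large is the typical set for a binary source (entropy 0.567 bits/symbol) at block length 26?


log2|A_typical| = nH = 26 * 0.567 = 14.742, so |A_typical| ~ 2^14.742 = 2.740e+04

2.740e+04


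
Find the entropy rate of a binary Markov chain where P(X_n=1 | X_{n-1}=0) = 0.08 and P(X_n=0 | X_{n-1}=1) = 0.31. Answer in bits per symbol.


Stationary distribution: pi_0 = p10/(p01+p10) = 0.7949, pi_1 = 0.2051. Entropy rate H' = pi_0*H(p01) + pi_1*H(p10) = 0.7949*0.4022 + 0.2051*0.8932 = 0.5029

0.5029 bits/symbol


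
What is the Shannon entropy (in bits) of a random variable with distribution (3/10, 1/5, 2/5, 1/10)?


H = -sum(p_i * log2(p_i)). Terms: -(3/10)*log2(3/10) = 0.521090; -(1/5)*log2(1/5) = 0.464386; -(2/5)*log2(2/5) = 0.528771; -(1/10)*log2(1/10) = 0.332193. H = 0.521090 + 0.464386 + 0.528771 + 0.332193 = 1.8464

1.8464 bits


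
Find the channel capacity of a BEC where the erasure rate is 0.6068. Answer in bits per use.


C = 1 - epsilon = 1 - 0.6068 = 0.3932

0.3932 bits


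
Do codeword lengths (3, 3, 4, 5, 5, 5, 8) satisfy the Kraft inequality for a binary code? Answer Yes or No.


Kraft sum = sum(2^(-l_i)) = 0.4102, need <= 1. Result: satisfied (a binary prefix-free code with these lengths exists)

Yes


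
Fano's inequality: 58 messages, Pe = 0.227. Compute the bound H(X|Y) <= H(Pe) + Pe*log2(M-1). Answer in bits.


H(Pe) = -Pe*log2(Pe) - (1-Pe)*log2(1-Pe) = -0.227*log2(0.227) - 0.773*log2(0.773) = 0.485607 + 0.287138 = 0.7727. Pe*log2(M-1) = 0.227*log2(57) = 1.324066. Bound = H(Pe) + Pe*log2(M-1) = 0.485607 + 0.287138 + 1.324066 = 2.0968

2.0968 bits


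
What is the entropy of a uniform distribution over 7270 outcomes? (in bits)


H = log2(n) = log2(7270) = 12.8277

12.8277 bits


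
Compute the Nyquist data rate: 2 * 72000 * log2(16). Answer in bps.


Rate = 2 * B * log2(M) = 2 * 72000 * 4.0 = 576000.0

576000.0 bps


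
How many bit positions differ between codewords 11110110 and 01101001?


Count differing positions: ^ . . ^ ^ ^ ^ ^ = 6 differences

6


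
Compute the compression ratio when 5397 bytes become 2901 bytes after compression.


Ratio = original / compressed = 5397 / 2901 = 1.8604

1.8604


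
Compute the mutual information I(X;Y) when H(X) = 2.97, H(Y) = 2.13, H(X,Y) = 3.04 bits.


I(X;Y) = H(X) + H(Y) - H(X,Y) = 2.97 + 2.13 - 3.04 = 2.06

2.06 bits
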